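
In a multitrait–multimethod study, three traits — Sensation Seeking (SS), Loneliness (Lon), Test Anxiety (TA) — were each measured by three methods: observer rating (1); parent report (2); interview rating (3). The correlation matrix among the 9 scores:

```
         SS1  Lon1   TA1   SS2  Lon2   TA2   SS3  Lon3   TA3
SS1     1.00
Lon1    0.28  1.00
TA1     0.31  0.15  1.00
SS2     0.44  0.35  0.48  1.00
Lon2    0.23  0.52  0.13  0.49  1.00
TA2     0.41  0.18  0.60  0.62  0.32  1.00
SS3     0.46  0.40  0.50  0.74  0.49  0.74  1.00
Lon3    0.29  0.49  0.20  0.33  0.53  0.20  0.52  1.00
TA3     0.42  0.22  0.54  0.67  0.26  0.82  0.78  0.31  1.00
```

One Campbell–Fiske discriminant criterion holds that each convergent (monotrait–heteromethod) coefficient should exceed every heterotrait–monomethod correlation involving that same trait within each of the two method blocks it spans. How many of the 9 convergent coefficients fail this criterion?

Each convergent coefficient versus the relevant comparison correlations:
SS (methods 1·2): 0.44 vs {0.28, 0.49, 0.31, 0.62} → fail.
SS (methods 1·3): 0.46 vs {0.28, 0.52, 0.31, 0.78} → fail.
SS (methods 2·3): 0.74 vs {0.49, 0.52, 0.62, 0.78} → fail.
Lon (methods 1·2): 0.52 vs {0.28, 0.49, 0.15, 0.32} → pass.
Lon (methods 1·3): 0.49 vs {0.28, 0.52, 0.15, 0.31} → fail.
Lon (methods 2·3): 0.53 vs {0.49, 0.52, 0.32, 0.31} → pass.
TA (methods 1·2): 0.60 vs {0.31, 0.62, 0.15, 0.32} → fail.
TA (methods 1·3): 0.54 vs {0.31, 0.78, 0.15, 0.31} → fail.
TA (methods 2·3): 0.82 vs {0.62, 0.78, 0.32, 0.31} → pass.
6 of 9 fail.

6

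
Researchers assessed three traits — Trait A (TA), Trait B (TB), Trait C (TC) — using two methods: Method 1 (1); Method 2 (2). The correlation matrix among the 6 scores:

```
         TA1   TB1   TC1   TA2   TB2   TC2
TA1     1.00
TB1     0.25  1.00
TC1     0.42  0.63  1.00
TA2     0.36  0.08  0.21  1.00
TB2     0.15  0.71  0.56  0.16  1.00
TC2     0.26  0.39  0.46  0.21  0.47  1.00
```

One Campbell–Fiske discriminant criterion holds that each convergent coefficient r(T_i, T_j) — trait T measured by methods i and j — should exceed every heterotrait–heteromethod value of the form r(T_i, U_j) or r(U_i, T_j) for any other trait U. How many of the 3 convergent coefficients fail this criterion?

Checking each validity diagonal entry against its comparison values:
TA (methods 1·2): 0.36 vs {0.15, 0.08, 0.26, 0.21} → pass.
TB (methods 1·2): 0.71 vs {0.08, 0.15, 0.39, 0.56} → pass.
TC (methods 1·2): 0.46 vs {0.21, 0.26, 0.56, 0.39} → fail.
1 of 3 fail.

1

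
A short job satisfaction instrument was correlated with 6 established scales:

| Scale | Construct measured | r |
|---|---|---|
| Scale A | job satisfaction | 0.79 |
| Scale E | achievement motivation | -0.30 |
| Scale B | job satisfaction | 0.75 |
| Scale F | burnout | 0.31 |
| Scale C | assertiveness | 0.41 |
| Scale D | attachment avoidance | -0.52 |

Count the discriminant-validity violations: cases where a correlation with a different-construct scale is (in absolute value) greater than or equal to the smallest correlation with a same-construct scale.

0

Convergent (same construct = job satisfaction): Scale A, Scale B.
Smallest convergent = 0.75. Discriminant |r|: 0.30, 0.31, 0.41, 0.52; count ≥ 0.75 → 0.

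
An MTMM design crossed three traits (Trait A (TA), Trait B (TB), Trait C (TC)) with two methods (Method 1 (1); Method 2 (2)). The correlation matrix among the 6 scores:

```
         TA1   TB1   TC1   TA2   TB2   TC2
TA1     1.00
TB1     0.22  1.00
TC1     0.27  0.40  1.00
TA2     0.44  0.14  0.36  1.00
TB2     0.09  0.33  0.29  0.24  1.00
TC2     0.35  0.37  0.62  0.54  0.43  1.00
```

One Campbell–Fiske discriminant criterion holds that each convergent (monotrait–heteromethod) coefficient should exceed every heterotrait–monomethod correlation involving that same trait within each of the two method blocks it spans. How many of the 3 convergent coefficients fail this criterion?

Each convergent coefficient versus the relevant comparison correlations:
TA (methods 1·2): 0.44 vs {0.22, 0.24, 0.27, 0.54} → fail.
TB (methods 1·2): 0.33 vs {0.22, 0.24, 0.40, 0.43} → fail.
TC (methods 1·2): 0.62 vs {0.27, 0.54, 0.40, 0.43} → pass.
2 of 3 fail.

2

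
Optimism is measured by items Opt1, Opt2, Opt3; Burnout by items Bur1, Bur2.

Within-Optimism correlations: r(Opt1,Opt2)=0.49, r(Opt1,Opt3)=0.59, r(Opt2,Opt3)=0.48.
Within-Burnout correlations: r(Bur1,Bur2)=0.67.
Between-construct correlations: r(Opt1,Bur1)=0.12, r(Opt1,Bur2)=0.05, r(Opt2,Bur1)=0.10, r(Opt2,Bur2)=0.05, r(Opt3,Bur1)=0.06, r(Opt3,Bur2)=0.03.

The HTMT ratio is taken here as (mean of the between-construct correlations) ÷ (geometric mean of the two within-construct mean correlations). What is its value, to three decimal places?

0.116

Between-construct mean = 0.41/6 = 0.0683.
Mean within-Opt = 1.56/3 = 0.5200; mean within-Bur = 0.67/1 = 0.6700.
Geometric mean = √(0.5200 × 0.6700) = 0.5903.
HTMT = 0.0683 / 0.5903 = 0.116.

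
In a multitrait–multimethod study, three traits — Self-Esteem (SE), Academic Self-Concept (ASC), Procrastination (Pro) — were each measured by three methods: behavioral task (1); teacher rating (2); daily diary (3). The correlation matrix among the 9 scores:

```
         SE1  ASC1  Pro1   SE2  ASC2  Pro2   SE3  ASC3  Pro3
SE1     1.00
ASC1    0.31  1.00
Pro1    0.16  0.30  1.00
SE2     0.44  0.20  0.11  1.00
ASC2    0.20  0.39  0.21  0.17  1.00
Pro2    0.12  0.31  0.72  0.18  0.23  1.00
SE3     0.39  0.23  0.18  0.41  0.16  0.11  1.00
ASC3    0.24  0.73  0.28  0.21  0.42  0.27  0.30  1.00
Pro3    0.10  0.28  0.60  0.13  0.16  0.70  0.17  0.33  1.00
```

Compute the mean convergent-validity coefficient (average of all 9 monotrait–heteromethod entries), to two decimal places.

Convergent values: 0.44, 0.39, 0.41, 0.39, 0.73, 0.42, 0.72, 0.60, 0.70; mean = 4.80/9 = 0.53.

0.53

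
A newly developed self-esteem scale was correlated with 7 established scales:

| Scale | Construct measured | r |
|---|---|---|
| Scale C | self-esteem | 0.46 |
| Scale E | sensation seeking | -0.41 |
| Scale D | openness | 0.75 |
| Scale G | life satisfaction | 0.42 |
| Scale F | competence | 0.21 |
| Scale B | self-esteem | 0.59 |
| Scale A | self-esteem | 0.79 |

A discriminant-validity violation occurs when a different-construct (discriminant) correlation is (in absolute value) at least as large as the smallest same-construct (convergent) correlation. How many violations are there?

1

Convergent (same construct = self-esteem): Scale C, Scale B, Scale A.
Smallest convergent = 0.46. Discriminant |r|: 0.41, 0.75, 0.42, 0.21; count ≥ 0.46 → 1.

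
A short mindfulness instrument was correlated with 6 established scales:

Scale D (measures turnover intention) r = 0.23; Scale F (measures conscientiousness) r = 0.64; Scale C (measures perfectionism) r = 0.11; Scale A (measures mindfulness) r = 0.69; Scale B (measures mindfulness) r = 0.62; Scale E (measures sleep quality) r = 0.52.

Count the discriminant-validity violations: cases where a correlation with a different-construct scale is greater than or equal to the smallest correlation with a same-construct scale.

1

Convergent (same construct = mindfulness): Scale A, Scale B.
Smallest convergent = 0.62. Discriminant values: 0.23, 0.64, 0.11, 0.52; count ≥ 0.62 → 1.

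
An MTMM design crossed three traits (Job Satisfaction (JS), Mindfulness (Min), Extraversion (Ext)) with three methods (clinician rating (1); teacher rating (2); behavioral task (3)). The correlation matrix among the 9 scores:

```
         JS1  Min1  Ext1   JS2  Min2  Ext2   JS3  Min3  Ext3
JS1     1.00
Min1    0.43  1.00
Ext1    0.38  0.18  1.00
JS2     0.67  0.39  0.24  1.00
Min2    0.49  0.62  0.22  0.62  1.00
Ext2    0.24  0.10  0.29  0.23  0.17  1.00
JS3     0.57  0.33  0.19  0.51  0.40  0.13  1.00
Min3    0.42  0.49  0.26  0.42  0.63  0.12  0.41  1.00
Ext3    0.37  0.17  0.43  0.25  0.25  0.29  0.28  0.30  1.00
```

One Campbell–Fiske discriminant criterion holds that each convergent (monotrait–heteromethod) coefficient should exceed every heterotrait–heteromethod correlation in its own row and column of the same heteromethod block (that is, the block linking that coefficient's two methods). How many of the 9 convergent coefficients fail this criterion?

Each convergent coefficient versus the relevant comparison correlations:
JS (methods 1·2): 0.67 vs {0.49, 0.39, 0.24, 0.24} → pass.
JS (methods 1·3): 0.57 vs {0.42, 0.33, 0.37, 0.19} → pass.
JS (methods 2·3): 0.51 vs {0.42, 0.40, 0.25, 0.13} → pass.
Min (methods 1·2): 0.62 vs {0.39, 0.49, 0.10, 0.22} → pass.
Min (methods 1·3): 0.49 vs {0.33, 0.42, 0.17, 0.26} → pass.
Min (methods 2·3): 0.63 vs {0.40, 0.42, 0.25, 0.12} → pass.
Ext (methods 1·2): 0.29 vs {0.24, 0.24, 0.22, 0.10} → pass.
Ext (methods 1·3): 0.43 vs {0.19, 0.37, 0.26, 0.17} → pass.
Ext (methods 2·3): 0.29 vs {0.13, 0.25, 0.12, 0.25} → pass.
0 of 9 fail.

0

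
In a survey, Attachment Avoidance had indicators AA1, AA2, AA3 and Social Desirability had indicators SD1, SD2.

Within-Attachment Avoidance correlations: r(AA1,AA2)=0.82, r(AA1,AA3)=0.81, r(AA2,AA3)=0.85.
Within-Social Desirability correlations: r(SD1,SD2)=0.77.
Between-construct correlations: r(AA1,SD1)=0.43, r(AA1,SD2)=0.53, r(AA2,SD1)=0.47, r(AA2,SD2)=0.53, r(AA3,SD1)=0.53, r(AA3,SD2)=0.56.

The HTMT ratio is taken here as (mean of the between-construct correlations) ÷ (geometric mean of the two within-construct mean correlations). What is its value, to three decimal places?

Mean heterotrait r = 3.05/6 = 0.5083.
Mean within-AA = 2.48/3 = 0.8267; mean within-SD = 0.77/1 = 0.7700.
Geometric mean = √(0.8267 × 0.7700) = 0.7978.
HTMT = 0.5083 / 0.7978 = 0.637.

0.637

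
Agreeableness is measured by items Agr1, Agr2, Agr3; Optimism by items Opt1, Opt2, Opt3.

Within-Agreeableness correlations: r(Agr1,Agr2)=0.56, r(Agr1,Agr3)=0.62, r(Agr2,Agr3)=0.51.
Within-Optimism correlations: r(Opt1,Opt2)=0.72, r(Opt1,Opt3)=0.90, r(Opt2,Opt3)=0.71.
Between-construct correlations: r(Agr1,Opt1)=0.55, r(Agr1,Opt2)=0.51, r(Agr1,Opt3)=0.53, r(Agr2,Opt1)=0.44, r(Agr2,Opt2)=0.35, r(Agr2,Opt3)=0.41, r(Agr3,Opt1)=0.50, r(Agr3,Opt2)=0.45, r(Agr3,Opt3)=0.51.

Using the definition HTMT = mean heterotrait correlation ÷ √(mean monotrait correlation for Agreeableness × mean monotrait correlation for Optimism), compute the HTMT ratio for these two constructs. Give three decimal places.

0.714

Mean between = 4.25/9 = 0.4722.
Mean within-Agr = 1.69/3 = 0.5633; mean within-Opt = 2.33/3 = 0.7767.
Geometric mean = √(0.5633 × 0.7767) = 0.6614.
HTMT = 0.4722 / 0.6614 = 0.714.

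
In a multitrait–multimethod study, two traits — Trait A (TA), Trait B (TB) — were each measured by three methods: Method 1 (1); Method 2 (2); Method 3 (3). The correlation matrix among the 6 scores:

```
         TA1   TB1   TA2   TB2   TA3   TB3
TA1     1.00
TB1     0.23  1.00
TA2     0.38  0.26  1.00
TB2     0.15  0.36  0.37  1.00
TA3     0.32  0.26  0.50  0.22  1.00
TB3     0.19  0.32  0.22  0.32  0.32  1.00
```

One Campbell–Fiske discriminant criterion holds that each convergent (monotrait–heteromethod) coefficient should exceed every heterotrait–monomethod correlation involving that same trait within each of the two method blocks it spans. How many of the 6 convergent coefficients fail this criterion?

Each convergent coefficient versus the relevant comparison correlations:
TA (methods 1·2): 0.38 vs {0.23, 0.37} → pass.
TA (methods 1·3): 0.32 vs {0.23, 0.32} → fail.
TA (methods 2·3): 0.50 vs {0.37, 0.32} → pass.
TB (methods 1·2): 0.36 vs {0.23, 0.37} → fail.
TB (methods 1·3): 0.32 vs {0.23, 0.32} → fail.
TB (methods 2·3): 0.32 vs {0.37, 0.32} → fail.
4 of 6 fail.

4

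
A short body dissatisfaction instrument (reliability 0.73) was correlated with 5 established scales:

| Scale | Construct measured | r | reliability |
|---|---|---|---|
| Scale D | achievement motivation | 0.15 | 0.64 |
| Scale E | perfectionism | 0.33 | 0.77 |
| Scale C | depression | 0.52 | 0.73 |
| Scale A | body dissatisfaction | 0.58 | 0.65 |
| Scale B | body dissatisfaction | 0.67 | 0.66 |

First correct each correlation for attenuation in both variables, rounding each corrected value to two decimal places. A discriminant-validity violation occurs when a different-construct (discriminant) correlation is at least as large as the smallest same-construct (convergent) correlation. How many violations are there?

Disattenuated r (r / √(r_scale · r_new)):
  Scale D (disc): 0.15 / √(0.64·0.73) = 0.22
  Scale E (disc): 0.33 / √(0.77·0.73) = 0.44
  Scale C (disc): 0.52 / √(0.73·0.73) = 0.71
  Scale A (conv): 0.58 / √(0.65·0.73) = 0.84
  Scale B (conv): 0.67 / √(0.66·0.73) = 0.97
Smallest convergent = 0.84. Discriminant values: 0.22, 0.44, 0.71; count ≥ 0.84 → 0.

0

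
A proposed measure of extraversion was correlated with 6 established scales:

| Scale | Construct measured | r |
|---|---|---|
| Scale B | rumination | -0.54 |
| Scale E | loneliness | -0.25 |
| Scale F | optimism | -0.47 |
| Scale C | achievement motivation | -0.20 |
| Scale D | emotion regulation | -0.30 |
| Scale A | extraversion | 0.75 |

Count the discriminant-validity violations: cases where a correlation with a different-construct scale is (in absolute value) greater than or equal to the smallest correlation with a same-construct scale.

0

Convergent (same construct = extraversion): Scale A.
Smallest convergent = 0.75. Discriminant |r|: 0.54, 0.25, 0.47, 0.20, 0.30; count ≥ 0.75 → 0.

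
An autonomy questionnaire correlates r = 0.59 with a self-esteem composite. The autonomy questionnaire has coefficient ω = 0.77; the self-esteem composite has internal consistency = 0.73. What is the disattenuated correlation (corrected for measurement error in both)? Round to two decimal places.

0.79

r_true = r_obs / √(r_xx · r_yy) = 0.59 / √(0.77 × 0.73) = 0.59 / √0.5621 = 0.59 / 0.7497 ≈ 0.79.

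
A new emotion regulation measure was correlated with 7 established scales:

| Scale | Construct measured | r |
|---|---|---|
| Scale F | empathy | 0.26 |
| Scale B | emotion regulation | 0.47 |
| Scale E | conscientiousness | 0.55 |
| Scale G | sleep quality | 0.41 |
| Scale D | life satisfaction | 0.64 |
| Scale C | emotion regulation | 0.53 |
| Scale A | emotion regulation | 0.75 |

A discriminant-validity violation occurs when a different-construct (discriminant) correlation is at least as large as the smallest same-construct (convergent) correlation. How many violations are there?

2

Convergent (same construct = emotion regulation): Scale B, Scale C, Scale A.
Smallest convergent = 0.47. Discriminant values: 0.26, 0.55, 0.41, 0.64; count ≥ 0.47 → 2.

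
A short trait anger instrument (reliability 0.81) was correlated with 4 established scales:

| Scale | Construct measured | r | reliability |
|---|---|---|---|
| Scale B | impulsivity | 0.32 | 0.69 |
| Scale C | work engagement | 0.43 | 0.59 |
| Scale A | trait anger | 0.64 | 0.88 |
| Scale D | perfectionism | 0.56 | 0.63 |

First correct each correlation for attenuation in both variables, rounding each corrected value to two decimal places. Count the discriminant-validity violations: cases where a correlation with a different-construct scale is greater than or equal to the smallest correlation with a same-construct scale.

Disattenuated r (r / √(r_scale · r_new)):
  Scale B (disc): 0.32 / √(0.69·0.81) = 0.43
  Scale C (disc): 0.43 / √(0.59·0.81) = 0.62
  Scale A (conv): 0.64 / √(0.88·0.81) = 0.76
  Scale D (disc): 0.56 / √(0.63·0.81) = 0.78
Smallest convergent = 0.76. Discriminant values: 0.43, 0.62, 0.78; count ≥ 0.76 → 1.

1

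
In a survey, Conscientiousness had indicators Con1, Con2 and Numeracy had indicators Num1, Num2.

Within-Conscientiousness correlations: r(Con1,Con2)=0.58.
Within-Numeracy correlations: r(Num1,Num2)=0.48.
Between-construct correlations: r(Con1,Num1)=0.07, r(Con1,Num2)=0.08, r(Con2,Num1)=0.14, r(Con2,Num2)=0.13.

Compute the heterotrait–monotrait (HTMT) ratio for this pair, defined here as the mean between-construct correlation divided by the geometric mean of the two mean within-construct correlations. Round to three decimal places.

Between-construct mean = 0.42/4 = 0.1050.
Mean within-Con = 0.58/1 = 0.5800; mean within-Num = 0.48/1 = 0.4800.
Geometric mean = √(0.5800 × 0.4800) = 0.5276.
HTMT = 0.1050 / 0.5276 = 0.199.

0.199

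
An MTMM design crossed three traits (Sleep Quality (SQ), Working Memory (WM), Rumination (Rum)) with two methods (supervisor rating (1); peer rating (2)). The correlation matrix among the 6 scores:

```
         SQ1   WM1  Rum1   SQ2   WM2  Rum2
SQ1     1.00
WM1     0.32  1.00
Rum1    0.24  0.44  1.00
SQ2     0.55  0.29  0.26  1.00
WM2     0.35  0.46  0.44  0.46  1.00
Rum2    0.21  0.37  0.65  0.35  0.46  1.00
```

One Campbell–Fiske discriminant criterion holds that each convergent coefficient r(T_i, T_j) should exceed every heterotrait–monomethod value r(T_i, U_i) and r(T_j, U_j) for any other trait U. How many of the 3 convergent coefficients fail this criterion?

1

Each convergent coefficient versus the relevant comparison correlations:
SQ (methods 1·2): 0.55 vs {0.32, 0.46, 0.24, 0.35} → pass.
WM (methods 1·2): 0.46 vs {0.32, 0.46, 0.44, 0.46} → fail.
Rum (methods 1·2): 0.65 vs {0.24, 0.35, 0.44, 0.46} → pass.
1 of 3 fail.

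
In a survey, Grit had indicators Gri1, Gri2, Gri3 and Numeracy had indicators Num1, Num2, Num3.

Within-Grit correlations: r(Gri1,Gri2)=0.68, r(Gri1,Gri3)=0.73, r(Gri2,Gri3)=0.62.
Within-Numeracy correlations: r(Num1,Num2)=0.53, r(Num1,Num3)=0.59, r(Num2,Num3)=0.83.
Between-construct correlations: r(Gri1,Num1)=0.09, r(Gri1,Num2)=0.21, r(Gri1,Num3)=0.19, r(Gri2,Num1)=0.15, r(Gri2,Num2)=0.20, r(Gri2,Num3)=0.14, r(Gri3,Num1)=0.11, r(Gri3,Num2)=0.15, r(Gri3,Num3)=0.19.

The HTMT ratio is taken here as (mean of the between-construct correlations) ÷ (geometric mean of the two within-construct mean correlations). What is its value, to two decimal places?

0.24

Mean heterotrait r = 1.43/9 = 0.1589.
Mean within-Gri = 2.03/3 = 0.6767; mean within-Num = 1.95/3 = 0.6500.
Geometric mean = √(0.6767 × 0.6500) = 0.6632.
HTMT = 0.1589 / 0.6632 = 0.24.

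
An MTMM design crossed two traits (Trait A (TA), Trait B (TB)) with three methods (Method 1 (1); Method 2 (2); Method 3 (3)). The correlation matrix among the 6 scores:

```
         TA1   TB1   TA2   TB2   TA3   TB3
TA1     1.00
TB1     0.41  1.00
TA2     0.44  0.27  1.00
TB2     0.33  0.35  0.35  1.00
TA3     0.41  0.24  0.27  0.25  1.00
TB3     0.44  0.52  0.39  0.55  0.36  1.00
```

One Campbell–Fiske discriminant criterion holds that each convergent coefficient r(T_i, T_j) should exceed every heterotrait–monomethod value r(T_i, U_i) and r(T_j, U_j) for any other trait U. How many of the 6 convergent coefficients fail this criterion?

3

Each convergent coefficient versus the relevant comparison correlations:
TA (methods 1·2): 0.44 vs {0.41, 0.35} → pass.
TA (methods 1·3): 0.41 vs {0.41, 0.36} → fail.
TA (methods 2·3): 0.27 vs {0.35, 0.36} → fail.
TB (methods 1·2): 0.35 vs {0.41, 0.35} → fail.
TB (methods 1·3): 0.52 vs {0.41, 0.36} → pass.
TB (methods 2·3): 0.55 vs {0.35, 0.36} → pass.
3 of 6 fail.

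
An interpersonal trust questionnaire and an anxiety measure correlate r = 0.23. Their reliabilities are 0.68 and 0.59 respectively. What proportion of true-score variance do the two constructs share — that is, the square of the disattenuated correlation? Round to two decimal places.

Disattenuated r = 0.23 / √(0.68 × 0.59) = 0.23 / 0.6334 = 0.3631.
Shared true-score variance = 0.3631² = 0.1318 ≈ 0.13.

0.13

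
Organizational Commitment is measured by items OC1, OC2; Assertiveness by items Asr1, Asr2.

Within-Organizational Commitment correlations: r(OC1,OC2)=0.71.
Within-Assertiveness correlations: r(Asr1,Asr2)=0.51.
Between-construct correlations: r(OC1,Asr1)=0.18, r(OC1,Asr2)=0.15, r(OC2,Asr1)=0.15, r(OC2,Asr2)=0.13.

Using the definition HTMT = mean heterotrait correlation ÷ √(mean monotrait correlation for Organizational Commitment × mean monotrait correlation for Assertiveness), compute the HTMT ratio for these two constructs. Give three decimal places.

0.253

Mean between = 0.61/4 = 0.1525.
Mean within-OC = 0.71/1 = 0.7100; mean within-Asr = 0.51/1 = 0.5100.
Geometric mean = √(0.7100 × 0.5100) = 0.6017.
HTMT = 0.1525 / 0.6017 = 0.253.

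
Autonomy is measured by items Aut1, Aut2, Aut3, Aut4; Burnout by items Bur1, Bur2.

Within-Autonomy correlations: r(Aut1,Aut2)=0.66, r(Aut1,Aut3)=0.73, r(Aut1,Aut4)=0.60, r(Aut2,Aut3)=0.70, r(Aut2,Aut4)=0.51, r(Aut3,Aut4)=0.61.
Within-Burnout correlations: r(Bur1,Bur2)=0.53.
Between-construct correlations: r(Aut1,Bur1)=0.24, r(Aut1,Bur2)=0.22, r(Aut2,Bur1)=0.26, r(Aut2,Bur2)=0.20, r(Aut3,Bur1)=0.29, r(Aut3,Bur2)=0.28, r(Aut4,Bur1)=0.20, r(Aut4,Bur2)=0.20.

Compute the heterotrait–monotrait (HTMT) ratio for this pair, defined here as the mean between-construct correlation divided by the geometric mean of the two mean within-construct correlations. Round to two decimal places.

Mean between = 1.89/8 = 0.2363.
Mean within-Aut = 3.81/6 = 0.6350; mean within-Bur = 0.53/1 = 0.5300.
Geometric mean = √(0.6350 × 0.5300) = 0.5801.
HTMT = 0.2363 / 0.5801 = 0.41.

0.41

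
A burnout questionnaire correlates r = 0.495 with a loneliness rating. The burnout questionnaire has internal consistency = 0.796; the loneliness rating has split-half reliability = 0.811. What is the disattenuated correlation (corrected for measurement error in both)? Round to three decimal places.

0.616

r_true = r_obs / √(r_xx · r_yy) = 0.495 / √(0.796 × 0.811) = 0.495 / √0.645556 = 0.495 / 0.8035 ≈ 0.616.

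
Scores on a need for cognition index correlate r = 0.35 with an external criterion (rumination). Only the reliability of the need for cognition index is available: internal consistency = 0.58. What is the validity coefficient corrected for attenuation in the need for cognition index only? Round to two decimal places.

Single correction: r_c = r_obs / √r_xx = 0.35 / √0.58 = 0.35 / 0.7616 ≈ 0.46.

0.46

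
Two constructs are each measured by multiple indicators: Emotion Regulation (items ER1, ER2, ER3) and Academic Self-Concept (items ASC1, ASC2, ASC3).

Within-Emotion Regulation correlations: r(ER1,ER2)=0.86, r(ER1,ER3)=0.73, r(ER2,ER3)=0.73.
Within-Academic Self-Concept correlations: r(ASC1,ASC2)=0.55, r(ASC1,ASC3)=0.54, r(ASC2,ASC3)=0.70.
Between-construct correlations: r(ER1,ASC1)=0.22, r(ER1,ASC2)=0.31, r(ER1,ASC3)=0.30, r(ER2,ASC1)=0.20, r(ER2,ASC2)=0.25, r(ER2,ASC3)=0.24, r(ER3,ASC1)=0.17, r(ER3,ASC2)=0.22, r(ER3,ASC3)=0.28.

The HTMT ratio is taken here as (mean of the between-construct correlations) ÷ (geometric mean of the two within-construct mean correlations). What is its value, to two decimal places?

0.36

Mean heterotrait r = 2.19/9 = 0.2433.
Mean within-ER = 2.32/3 = 0.7733; mean within-ASC = 1.79/3 = 0.5967.
Geometric mean = √(0.7733 × 0.5967) = 0.6793.
HTMT = 0.2433 / 0.6793 = 0.36.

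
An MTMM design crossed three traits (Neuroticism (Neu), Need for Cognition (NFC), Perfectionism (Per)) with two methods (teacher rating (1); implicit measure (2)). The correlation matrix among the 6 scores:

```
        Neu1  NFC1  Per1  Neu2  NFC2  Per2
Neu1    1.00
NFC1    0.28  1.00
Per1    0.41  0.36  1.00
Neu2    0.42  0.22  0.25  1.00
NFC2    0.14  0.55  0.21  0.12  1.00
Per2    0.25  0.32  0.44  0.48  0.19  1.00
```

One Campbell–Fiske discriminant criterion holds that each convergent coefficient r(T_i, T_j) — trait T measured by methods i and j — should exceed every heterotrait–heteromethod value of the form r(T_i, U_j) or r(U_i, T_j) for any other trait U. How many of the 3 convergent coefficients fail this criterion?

0

Each convergent coefficient versus the relevant comparison correlations:
Neu (methods 1·2): 0.42 vs {0.14, 0.22, 0.25, 0.25} → pass.
NFC (methods 1·2): 0.55 vs {0.22, 0.14, 0.32, 0.21} → pass.
Per (methods 1·2): 0.44 vs {0.25, 0.25, 0.21, 0.32} → pass.
0 of 3 fail.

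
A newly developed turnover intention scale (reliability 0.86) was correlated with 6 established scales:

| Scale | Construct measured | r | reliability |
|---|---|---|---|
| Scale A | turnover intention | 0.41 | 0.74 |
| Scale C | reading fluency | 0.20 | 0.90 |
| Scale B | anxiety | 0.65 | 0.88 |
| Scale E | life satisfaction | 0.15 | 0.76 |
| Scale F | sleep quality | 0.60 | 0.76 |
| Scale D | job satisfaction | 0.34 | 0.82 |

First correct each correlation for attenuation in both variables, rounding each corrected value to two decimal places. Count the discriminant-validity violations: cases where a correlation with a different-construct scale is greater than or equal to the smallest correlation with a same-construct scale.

2

Disattenuated r (r / √(r_scale · r_new)):
  Scale A (conv): 0.41 / √(0.74·0.86) = 0.51
  Scale C (disc): 0.20 / √(0.90·0.86) = 0.23
  Scale B (disc): 0.65 / √(0.88·0.86) = 0.75
  Scale E (disc): 0.15 / √(0.76·0.86) = 0.19
  Scale F (disc): 0.60 / √(0.76·0.86) = 0.74
  Scale D (disc): 0.34 / √(0.82·0.86) = 0.40
Smallest convergent = 0.51. Discriminant values: 0.23, 0.75, 0.19, 0.74, 0.40; count ≥ 0.51 → 2.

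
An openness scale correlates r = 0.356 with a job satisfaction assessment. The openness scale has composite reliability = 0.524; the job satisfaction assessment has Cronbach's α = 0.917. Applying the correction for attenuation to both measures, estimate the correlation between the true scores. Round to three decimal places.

r_true = r_obs / √(r_xx · r_yy) = 0.356 / √(0.524 × 0.917) = 0.356 / √0.480508 = 0.356 / 0.6932 ≈ 0.514.

0.514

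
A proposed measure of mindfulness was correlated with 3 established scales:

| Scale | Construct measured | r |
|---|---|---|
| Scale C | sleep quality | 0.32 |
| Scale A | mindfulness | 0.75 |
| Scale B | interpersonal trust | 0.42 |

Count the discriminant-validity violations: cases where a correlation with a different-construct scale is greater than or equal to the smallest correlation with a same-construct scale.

Convergent (same construct = mindfulness): Scale A.
Smallest convergent = 0.75. Discriminant values: 0.32, 0.42; count ≥ 0.75 → 0.

0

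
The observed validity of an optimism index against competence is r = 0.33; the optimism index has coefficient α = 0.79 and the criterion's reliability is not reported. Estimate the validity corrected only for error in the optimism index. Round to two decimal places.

Single correction: r_c = r_obs / √r_xx = 0.33 / √0.79 = 0.33 / 0.8888 ≈ 0.37.

0.37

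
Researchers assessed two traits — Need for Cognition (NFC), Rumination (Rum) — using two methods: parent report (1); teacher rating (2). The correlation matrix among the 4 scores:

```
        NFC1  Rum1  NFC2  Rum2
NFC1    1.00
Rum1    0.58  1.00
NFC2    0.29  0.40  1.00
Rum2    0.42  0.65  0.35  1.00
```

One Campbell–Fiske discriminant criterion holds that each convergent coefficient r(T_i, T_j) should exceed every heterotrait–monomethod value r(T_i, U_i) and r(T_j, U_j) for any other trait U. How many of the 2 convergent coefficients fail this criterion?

Convergent coefficients and their comparison sets:
NFC (methods 1·2): 0.29 vs {0.58, 0.35} → fail.
Rum (methods 1·2): 0.65 vs {0.58, 0.35} → pass.
1 of 2 fail.

1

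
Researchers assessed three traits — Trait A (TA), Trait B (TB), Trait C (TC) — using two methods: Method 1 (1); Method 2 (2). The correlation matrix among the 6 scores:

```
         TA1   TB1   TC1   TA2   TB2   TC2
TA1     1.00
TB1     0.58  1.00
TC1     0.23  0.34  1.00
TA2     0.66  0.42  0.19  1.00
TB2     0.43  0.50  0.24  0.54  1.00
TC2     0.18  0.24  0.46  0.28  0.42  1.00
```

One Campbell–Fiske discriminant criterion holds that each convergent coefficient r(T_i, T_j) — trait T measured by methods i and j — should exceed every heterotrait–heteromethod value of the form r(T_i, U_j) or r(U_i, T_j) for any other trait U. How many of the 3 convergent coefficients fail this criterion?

Each convergent coefficient versus the relevant comparison correlations:
TA (methods 1·2): 0.66 vs {0.43, 0.42, 0.18, 0.19} → pass.
TB (methods 1·2): 0.50 vs {0.42, 0.43, 0.24, 0.24} → pass.
TC (methods 1·2): 0.46 vs {0.19, 0.18, 0.24, 0.24} → pass.
0 of 3 fail.

0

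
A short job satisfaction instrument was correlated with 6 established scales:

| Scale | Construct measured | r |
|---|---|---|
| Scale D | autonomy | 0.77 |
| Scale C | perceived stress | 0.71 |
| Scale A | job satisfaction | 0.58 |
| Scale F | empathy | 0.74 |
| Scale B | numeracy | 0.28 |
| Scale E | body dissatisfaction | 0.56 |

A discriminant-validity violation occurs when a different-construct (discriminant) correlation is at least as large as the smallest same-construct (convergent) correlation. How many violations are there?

Convergent (same construct = job satisfaction): Scale A.
Smallest convergent = 0.58. Discriminant values: 0.77, 0.71, 0.74, 0.28, 0.56; count ≥ 0.58 → 3.

3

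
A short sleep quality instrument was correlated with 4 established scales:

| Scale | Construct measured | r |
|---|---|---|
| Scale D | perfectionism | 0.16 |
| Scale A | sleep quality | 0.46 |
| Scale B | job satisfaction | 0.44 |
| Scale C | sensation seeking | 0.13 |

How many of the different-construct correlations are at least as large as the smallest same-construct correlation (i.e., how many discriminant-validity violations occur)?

Convergent (same construct = sleep quality): Scale A.
Smallest convergent = 0.46. Discriminant values: 0.16, 0.44, 0.13; count ≥ 0.46 → 0.

0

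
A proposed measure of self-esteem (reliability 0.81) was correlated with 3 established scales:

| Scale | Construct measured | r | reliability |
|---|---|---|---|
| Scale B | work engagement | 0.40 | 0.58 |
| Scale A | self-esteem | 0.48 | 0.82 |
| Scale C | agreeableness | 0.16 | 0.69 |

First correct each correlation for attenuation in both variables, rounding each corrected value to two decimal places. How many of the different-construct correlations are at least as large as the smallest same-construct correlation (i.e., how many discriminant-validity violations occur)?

0

Disattenuated r (r / √(r_scale · r_new)):
  Scale B (disc): 0.40 / √(0.58·0.81) = 0.58
  Scale A (conv): 0.48 / √(0.82·0.81) = 0.59
  Scale C (disc): 0.16 / √(0.69·0.81) = 0.21
Smallest convergent = 0.59. Discriminant values: 0.58, 0.21; count ≥ 0.59 → 0.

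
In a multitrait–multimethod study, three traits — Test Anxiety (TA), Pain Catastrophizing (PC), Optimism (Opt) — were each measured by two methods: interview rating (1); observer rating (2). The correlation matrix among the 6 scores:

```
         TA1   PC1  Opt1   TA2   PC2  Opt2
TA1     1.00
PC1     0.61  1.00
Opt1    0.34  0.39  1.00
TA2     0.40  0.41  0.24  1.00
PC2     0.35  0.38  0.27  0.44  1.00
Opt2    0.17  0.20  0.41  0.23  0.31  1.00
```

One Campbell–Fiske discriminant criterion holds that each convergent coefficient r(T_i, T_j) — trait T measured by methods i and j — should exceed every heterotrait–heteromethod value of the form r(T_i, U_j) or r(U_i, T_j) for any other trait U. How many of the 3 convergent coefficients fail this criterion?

Convergent coefficients and their comparison sets:
TA (methods 1·2): 0.40 vs {0.35, 0.41, 0.17, 0.24} → fail.
PC (methods 1·2): 0.38 vs {0.41, 0.35, 0.20, 0.27} → fail.
Opt (methods 1·2): 0.41 vs {0.24, 0.17, 0.27, 0.20} → pass.
2 of 3 fail.

2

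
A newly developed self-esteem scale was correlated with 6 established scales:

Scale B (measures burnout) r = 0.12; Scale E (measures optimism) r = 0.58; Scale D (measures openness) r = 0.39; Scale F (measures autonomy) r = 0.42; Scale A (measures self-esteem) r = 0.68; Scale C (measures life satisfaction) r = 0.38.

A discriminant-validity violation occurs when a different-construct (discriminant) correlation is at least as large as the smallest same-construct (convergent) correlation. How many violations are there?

Convergent (same construct = self-esteem): Scale A.
Smallest convergent = 0.68. Discriminant values: 0.12, 0.58, 0.39, 0.42, 0.38; count ≥ 0.68 → 0.

0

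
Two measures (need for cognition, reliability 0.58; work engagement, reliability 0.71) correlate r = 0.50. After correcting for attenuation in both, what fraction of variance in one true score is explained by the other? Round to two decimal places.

Disattenuated r = 0.50 / √(0.58 × 0.71) = 0.50 / 0.6417 = 0.7792.
Shared true-score variance = 0.7792² = 0.6072 ≈ 0.61.

0.61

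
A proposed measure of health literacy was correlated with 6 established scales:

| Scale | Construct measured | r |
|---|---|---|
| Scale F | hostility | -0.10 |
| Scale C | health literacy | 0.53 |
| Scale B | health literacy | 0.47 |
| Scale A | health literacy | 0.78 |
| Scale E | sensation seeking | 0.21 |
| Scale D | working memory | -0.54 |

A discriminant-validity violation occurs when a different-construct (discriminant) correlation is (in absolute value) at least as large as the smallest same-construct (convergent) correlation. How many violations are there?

Convergent (same construct = health literacy): Scale C, Scale B, Scale A.
Smallest convergent = 0.47. Discriminant |r|: 0.10, 0.21, 0.54; count ≥ 0.47 → 1.

1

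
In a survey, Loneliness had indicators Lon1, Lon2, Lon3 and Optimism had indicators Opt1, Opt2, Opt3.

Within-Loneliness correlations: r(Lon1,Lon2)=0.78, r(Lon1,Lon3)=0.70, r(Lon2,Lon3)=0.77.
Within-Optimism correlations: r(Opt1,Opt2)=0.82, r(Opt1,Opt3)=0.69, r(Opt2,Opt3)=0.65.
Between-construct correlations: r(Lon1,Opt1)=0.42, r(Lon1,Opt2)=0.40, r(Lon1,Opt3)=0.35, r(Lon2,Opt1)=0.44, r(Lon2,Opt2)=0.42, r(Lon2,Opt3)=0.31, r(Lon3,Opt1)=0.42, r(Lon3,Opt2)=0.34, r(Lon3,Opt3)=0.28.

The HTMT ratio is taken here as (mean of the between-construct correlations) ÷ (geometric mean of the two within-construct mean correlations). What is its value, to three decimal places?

0.511

Mean between = 3.38/9 = 0.3756.
Mean within-Lon = 2.25/3 = 0.7500; mean within-Opt = 2.16/3 = 0.7200.
Geometric mean = √(0.7500 × 0.7200) = 0.7348.
HTMT = 0.3756 / 0.7348 = 0.511.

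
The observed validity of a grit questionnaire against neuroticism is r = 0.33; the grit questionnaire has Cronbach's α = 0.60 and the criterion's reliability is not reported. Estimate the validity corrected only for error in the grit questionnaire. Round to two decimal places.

Single correction: r_c = r_obs / √r_xx = 0.33 / √0.60 = 0.33 / 0.7746 ≈ 0.43.

0.43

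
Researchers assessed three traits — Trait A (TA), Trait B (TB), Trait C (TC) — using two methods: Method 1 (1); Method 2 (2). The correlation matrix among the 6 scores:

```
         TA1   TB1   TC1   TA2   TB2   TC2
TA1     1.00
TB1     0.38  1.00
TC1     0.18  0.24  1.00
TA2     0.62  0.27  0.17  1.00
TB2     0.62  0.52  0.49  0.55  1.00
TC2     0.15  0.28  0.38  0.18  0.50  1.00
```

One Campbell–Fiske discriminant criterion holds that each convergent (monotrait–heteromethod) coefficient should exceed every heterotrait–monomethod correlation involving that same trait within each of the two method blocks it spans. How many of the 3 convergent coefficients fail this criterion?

Each convergent coefficient versus the relevant comparison correlations:
TA (methods 1·2): 0.62 vs {0.38, 0.55, 0.18, 0.18} → pass.
TB (methods 1·2): 0.52 vs {0.38, 0.55, 0.24, 0.50} → fail.
TC (methods 1·2): 0.38 vs {0.18, 0.18, 0.24, 0.50} → fail.
2 of 3 fail.

2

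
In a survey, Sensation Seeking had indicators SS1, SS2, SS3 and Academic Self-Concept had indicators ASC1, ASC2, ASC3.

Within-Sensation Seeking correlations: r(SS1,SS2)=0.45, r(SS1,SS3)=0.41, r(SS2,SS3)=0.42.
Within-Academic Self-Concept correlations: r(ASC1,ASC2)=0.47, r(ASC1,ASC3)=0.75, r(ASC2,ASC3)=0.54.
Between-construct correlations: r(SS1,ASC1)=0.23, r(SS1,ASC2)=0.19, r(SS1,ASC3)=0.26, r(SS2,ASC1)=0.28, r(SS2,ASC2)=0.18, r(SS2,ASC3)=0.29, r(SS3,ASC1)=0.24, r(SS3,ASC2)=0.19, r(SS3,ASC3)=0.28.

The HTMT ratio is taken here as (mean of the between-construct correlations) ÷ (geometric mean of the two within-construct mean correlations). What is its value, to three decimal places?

Mean between = 2.14/9 = 0.2378.
Mean within-SS = 1.28/3 = 0.4267; mean within-ASC = 1.76/3 = 0.5867.
Geometric mean = √(0.4267 × 0.5867) = 0.5003.
HTMT = 0.2378 / 0.5003 = 0.475.

0.475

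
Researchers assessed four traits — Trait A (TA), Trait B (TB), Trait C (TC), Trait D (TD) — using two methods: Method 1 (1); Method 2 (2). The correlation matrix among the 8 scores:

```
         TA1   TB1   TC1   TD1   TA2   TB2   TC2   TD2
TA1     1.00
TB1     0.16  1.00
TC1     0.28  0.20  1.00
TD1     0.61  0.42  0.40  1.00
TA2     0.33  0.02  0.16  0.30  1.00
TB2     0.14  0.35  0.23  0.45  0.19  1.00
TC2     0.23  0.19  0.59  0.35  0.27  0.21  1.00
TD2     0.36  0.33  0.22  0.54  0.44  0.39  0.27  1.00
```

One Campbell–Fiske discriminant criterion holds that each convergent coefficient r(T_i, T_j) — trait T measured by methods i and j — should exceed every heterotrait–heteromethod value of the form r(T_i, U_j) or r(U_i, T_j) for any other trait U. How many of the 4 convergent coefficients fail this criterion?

2

Convergent coefficients and their comparison sets:
TA (methods 1·2): 0.33 vs {0.14, 0.02, 0.23, 0.16, 0.36, 0.30} → fail.
TB (methods 1·2): 0.35 vs {0.02, 0.14, 0.19, 0.23, 0.33, 0.45} → fail.
TC (methods 1·2): 0.59 vs {0.16, 0.23, 0.23, 0.19, 0.22, 0.35} → pass.
TD (methods 1·2): 0.54 vs {0.30, 0.36, 0.45, 0.33, 0.35, 0.22} → pass.
2 of 4 fail.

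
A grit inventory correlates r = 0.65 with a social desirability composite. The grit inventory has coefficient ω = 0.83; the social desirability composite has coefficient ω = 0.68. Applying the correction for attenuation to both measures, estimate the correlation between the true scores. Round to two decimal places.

r_true = r_obs / √(r_xx · r_yy) = 0.65 / √(0.83 × 0.68) = 0.65 / √0.5644 = 0.65 / 0.7513 ≈ 0.87.

0.87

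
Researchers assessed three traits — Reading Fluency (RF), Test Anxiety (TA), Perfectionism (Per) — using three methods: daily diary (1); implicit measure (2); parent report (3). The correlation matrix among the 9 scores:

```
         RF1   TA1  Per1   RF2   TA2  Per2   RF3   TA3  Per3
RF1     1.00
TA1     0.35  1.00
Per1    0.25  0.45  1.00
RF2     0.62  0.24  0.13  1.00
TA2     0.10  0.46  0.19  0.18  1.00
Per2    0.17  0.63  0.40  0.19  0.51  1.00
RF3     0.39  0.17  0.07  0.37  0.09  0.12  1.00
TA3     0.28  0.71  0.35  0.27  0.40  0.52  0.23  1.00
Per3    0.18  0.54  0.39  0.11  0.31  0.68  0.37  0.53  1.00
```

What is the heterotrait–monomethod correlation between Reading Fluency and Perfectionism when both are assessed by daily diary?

Different traits, same method: r(RF1, Per1) = 0.25.

0.25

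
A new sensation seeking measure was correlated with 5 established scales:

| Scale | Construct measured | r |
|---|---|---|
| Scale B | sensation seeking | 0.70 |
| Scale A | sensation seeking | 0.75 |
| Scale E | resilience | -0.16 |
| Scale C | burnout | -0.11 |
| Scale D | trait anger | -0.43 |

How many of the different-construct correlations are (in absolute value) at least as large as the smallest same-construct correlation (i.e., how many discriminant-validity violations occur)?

Convergent (same construct = sensation seeking): Scale B, Scale A.
Smallest convergent = 0.70. Discriminant |r|: 0.16, 0.11, 0.43; count ≥ 0.70 → 0.

0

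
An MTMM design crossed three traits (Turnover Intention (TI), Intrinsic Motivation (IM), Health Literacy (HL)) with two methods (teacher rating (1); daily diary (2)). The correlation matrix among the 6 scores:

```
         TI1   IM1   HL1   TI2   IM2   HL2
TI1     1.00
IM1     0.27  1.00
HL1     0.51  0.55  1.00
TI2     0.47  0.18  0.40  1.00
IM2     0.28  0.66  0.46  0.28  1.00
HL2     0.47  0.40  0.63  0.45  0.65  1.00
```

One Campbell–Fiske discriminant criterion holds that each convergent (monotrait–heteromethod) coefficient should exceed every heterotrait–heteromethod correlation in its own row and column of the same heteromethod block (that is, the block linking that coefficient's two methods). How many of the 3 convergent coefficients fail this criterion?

Convergent coefficients and their comparison sets:
TI (methods 1·2): 0.47 vs {0.28, 0.18, 0.47, 0.40} → fail.
IM (methods 1·2): 0.66 vs {0.18, 0.28, 0.40, 0.46} → pass.
HL (methods 1·2): 0.63 vs {0.40, 0.47, 0.46, 0.40} → pass.
1 of 3 fail.

1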